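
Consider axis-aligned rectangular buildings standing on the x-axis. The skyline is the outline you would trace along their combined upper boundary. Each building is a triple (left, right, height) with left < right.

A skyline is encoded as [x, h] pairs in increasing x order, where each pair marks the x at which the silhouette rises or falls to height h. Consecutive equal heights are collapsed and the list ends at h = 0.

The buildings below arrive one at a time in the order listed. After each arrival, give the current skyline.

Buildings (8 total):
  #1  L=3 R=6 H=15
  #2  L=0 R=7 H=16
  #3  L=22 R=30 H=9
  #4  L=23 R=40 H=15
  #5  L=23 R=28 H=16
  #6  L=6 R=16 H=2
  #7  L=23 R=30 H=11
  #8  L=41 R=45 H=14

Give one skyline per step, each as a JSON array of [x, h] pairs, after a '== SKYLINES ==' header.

== SKYLINES ==
[[3,15],[6,0]]
[[0,16],[7,0]]
[[0,16],[7,0],[22,9],[30,0]]
[[0,16],[7,0],[22,9],[23,15],[40,0]]
[[0,16],[7,0],[22,9],[23,16],[28,15],[40,0]]
[[0,16],[7,2],[16,0],[22,9],[23,16],[28,15],[40,0]]
[[0,16],[7,2],[16,0],[22,9],[23,16],[28,15],[40,0]]
[[0,16],[7,2],[16,0],[22,9],[23,16],[28,15],[40,0],[41,14],[45,0]]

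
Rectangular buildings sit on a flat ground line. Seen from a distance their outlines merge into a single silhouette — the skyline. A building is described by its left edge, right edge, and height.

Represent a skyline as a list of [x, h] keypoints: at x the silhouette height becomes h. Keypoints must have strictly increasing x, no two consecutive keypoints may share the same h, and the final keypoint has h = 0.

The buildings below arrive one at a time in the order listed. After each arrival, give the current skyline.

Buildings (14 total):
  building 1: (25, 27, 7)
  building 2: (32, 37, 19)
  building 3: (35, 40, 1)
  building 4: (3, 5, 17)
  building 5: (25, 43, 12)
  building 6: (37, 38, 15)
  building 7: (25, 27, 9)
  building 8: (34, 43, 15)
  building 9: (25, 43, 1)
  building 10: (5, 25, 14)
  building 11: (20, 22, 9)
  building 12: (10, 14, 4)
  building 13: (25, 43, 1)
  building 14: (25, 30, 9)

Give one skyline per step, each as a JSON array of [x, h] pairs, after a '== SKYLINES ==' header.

== SKYLINES ==
[[25,7],[27,0]]
[[25,7],[27,0],[32,19],[37,0]]
[[25,7],[27,0],[32,19],[37,1],[40,0]]
[[3,17],[5,0],[25,7],[27,0],[32,19],[37,1],[40,0]]
[[3,17],[5,0],[25,12],[32,19],[37,12],[43,0]]
[[3,17],[5,0],[25,12],[32,19],[37,15],[38,12],[43,0]]
[[3,17],[5,0],[25,12],[32,19],[37,15],[38,12],[43,0]]
[[3,17],[5,0],[25,12],[32,19],[37,15],[43,0]]
[[3,17],[5,0],[25,12],[32,19],[37,15],[43,0]]
[[3,17],[5,14],[25,12],[32,19],[37,15],[43,0]]
[[3,17],[5,14],[25,12],[32,19],[37,15],[43,0]]
[[3,17],[5,14],[25,12],[32,19],[37,15],[43,0]]
[[3,17],[5,14],[25,12],[32,19],[37,15],[43,0]]
[[3,17],[5,14],[25,12],[32,19],[37,15],[43,0]]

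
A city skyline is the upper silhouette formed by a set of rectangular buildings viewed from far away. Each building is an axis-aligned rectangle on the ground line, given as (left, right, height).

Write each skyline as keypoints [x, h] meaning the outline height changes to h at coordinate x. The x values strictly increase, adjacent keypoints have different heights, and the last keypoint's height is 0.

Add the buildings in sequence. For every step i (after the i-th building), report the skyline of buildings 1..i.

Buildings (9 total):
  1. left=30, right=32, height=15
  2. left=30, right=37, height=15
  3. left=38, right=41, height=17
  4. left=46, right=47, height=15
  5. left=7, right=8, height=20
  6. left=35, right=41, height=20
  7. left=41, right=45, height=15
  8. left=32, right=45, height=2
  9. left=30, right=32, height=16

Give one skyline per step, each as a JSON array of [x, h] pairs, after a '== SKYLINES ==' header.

== SKYLINES ==
[[30,15],[32,0]]
[[30,15],[37,0]]
[[30,15],[37,0],[38,17],[41,0]]
[[30,15],[37,0],[38,17],[41,0],[46,15],[47,0]]
[[7,20],[8,0],[30,15],[37,0],[38,17],[41,0],[46,15],[47,0]]
[[7,20],[8,0],[30,15],[35,20],[41,0],[46,15],[47,0]]
[[7,20],[8,0],[30,15],[35,20],[41,15],[45,0],[46,15],[47,0]]
[[7,20],[8,0],[30,15],[35,20],[41,15],[45,0],[46,15],[47,0]]
[[7,20],[8,0],[30,16],[32,15],[35,20],[41,15],[45,0],[46,15],[47,0]]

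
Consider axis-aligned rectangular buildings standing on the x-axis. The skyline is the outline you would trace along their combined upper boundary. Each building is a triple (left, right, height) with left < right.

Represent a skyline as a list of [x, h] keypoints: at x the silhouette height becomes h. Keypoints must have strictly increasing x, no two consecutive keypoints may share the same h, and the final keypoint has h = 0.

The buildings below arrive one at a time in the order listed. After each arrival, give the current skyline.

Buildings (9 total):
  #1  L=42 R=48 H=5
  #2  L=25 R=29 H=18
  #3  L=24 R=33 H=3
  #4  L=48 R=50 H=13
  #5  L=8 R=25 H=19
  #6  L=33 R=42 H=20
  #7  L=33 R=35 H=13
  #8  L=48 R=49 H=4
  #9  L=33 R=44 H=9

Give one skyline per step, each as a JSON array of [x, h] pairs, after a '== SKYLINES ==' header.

== SKYLINES ==
[[42,5],[48,0]]
[[25,18],[29,0],[42,5],[48,0]]
[[24,3],[25,18],[29,3],[33,0],[42,5],[48,0]]
[[24,3],[25,18],[29,3],[33,0],[42,5],[48,13],[50,0]]
[[8,19],[25,18],[29,3],[33,0],[42,5],[48,13],[50,0]]
[[8,19],[25,18],[29,3],[33,20],[42,5],[48,13],[50,0]]
[[8,19],[25,18],[29,3],[33,20],[42,5],[48,13],[50,0]]
[[8,19],[25,18],[29,3],[33,20],[42,5],[48,13],[50,0]]
[[8,19],[25,18],[29,3],[33,20],[42,9],[44,5],[48,13],[50,0]]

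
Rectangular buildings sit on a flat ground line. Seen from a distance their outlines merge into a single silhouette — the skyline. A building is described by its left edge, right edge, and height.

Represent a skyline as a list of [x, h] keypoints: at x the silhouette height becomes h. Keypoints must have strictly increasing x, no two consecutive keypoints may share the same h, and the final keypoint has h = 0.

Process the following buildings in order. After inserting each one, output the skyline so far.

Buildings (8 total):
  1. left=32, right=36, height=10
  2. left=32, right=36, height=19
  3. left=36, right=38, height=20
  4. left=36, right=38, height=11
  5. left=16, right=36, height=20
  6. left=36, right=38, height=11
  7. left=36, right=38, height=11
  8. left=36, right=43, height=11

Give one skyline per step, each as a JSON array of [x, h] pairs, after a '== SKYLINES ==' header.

== SKYLINES ==
[[32,10],[36,0]]
[[32,19],[36,0]]
[[32,19],[36,20],[38,0]]
[[32,19],[36,20],[38,0]]
[[16,20],[38,0]]
[[16,20],[38,0]]
[[16,20],[38,0]]
[[16,20],[38,11],[43,0]]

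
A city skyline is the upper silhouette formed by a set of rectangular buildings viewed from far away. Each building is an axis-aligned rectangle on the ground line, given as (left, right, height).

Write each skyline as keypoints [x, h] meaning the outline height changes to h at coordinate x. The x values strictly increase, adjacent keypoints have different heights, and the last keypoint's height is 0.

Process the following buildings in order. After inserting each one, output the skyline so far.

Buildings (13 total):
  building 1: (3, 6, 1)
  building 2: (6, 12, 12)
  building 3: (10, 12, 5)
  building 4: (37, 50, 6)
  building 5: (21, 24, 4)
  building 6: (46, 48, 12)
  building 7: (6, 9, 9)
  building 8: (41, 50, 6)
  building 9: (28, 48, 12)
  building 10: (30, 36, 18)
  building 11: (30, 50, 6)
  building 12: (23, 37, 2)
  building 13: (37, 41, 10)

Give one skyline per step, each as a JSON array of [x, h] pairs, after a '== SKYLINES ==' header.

== SKYLINES ==
[[3,1],[6,0]]
[[3,1],[6,12],[12,0]]
[[3,1],[6,12],[12,0]]
[[3,1],[6,12],[12,0],[37,6],[50,0]]
[[3,1],[6,12],[12,0],[21,4],[24,0],[37,6],[50,0]]
[[3,1],[6,12],[12,0],[21,4],[24,0],[37,6],[46,12],[48,6],[50,0]]
[[3,1],[6,12],[12,0],[21,4],[24,0],[37,6],[46,12],[48,6],[50,0]]
[[3,1],[6,12],[12,0],[21,4],[24,0],[37,6],[46,12],[48,6],[50,0]]
[[3,1],[6,12],[12,0],[21,4],[24,0],[28,12],[48,6],[50,0]]
[[3,1],[6,12],[12,0],[21,4],[24,0],[28,12],[30,18],[36,12],[48,6],[50,0]]
[[3,1],[6,12],[12,0],[21,4],[24,0],[28,12],[30,18],[36,12],[48,6],[50,0]]
[[3,1],[6,12],[12,0],[21,4],[24,2],[28,12],[30,18],[36,12],[48,6],[50,0]]
[[3,1],[6,12],[12,0],[21,4],[24,2],[28,12],[30,18],[36,12],[48,6],[50,0]]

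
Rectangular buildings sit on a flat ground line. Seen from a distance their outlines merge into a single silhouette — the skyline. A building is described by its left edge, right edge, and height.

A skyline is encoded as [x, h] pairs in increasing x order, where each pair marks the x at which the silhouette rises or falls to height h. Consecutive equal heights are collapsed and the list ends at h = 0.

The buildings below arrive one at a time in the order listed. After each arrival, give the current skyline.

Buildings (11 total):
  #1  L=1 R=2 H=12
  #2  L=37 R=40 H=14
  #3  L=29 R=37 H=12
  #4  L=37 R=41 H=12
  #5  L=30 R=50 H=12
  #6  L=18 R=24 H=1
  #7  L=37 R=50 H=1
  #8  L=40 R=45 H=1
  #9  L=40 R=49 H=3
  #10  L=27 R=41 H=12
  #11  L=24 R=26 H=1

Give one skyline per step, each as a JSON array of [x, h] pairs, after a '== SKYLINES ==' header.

== SKYLINES ==
[[1,12],[2,0]]
[[1,12],[2,0],[37,14],[40,0]]
[[1,12],[2,0],[29,12],[37,14],[40,0]]
[[1,12],[2,0],[29,12],[37,14],[40,12],[41,0]]
[[1,12],[2,0],[29,12],[37,14],[40,12],[50,0]]
[[1,12],[2,0],[18,1],[24,0],[29,12],[37,14],[40,12],[50,0]]
[[1,12],[2,0],[18,1],[24,0],[29,12],[37,14],[40,12],[50,0]]
[[1,12],[2,0],[18,1],[24,0],[29,12],[37,14],[40,12],[50,0]]
[[1,12],[2,0],[18,1],[24,0],[29,12],[37,14],[40,12],[50,0]]
[[1,12],[2,0],[18,1],[24,0],[27,12],[37,14],[40,12],[50,0]]
[[1,12],[2,0],[18,1],[26,0],[27,12],[37,14],[40,12],[50,0]]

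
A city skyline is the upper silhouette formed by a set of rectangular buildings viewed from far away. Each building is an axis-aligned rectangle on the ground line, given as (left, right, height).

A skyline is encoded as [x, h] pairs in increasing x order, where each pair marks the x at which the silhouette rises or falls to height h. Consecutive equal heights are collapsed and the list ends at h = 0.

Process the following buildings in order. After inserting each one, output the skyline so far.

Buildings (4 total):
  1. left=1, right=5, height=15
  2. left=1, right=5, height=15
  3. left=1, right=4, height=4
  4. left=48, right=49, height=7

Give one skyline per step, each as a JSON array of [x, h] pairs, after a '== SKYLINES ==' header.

== SKYLINES ==
[[1,15],[5,0]]
[[1,15],[5,0]]
[[1,15],[5,0]]
[[1,15],[5,0],[48,7],[49,0]]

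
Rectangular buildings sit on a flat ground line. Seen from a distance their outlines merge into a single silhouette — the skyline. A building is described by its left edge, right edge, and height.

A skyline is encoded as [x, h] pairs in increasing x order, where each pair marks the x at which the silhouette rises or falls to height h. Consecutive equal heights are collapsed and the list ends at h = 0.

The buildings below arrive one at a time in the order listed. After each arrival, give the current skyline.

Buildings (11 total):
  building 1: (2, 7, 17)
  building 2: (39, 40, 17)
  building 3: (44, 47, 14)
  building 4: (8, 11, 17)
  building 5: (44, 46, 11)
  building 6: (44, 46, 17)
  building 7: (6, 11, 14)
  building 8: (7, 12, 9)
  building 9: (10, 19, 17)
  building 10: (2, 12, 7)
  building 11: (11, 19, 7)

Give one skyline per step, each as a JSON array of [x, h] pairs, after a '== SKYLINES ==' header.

== SKYLINES ==
[[2,17],[7,0]]
[[2,17],[7,0],[39,17],[40,0]]
[[2,17],[7,0],[39,17],[40,0],[44,14],[47,0]]
[[2,17],[7,0],[8,17],[11,0],[39,17],[40,0],[44,14],[47,0]]
[[2,17],[7,0],[8,17],[11,0],[39,17],[40,0],[44,14],[47,0]]
[[2,17],[7,0],[8,17],[11,0],[39,17],[40,0],[44,17],[46,14],[47,0]]
[[2,17],[7,14],[8,17],[11,0],[39,17],[40,0],[44,17],[46,14],[47,0]]
[[2,17],[7,14],[8,17],[11,9],[12,0],[39,17],[40,0],[44,17],[46,14],[47,0]]
[[2,17],[7,14],[8,17],[19,0],[39,17],[40,0],[44,17],[46,14],[47,0]]
[[2,17],[7,14],[8,17],[19,0],[39,17],[40,0],[44,17],[46,14],[47,0]]
[[2,17],[7,14],[8,17],[19,0],[39,17],[40,0],[44,17],[46,14],[47,0]]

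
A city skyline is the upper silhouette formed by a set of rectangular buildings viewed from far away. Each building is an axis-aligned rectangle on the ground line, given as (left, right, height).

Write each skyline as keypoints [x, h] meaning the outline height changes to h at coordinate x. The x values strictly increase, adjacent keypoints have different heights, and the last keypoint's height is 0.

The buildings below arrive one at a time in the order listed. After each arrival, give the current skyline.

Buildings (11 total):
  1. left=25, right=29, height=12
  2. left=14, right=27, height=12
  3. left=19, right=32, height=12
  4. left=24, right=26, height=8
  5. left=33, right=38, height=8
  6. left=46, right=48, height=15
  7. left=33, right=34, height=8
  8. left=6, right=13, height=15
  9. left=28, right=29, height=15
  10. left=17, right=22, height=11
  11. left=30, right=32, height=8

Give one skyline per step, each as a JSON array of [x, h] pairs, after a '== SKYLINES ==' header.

== SKYLINES ==
[[25,12],[29,0]]
[[14,12],[29,0]]
[[14,12],[32,0]]
[[14,12],[32,0]]
[[14,12],[32,0],[33,8],[38,0]]
[[14,12],[32,0],[33,8],[38,0],[46,15],[48,0]]
[[14,12],[32,0],[33,8],[38,0],[46,15],[48,0]]
[[6,15],[13,0],[14,12],[32,0],[33,8],[38,0],[46,15],[48,0]]
[[6,15],[13,0],[14,12],[28,15],[29,12],[32,0],[33,8],[38,0],[46,15],[48,0]]
[[6,15],[13,0],[14,12],[28,15],[29,12],[32,0],[33,8],[38,0],[46,15],[48,0]]
[[6,15],[13,0],[14,12],[28,15],[29,12],[32,0],[33,8],[38,0],[46,15],[48,0]]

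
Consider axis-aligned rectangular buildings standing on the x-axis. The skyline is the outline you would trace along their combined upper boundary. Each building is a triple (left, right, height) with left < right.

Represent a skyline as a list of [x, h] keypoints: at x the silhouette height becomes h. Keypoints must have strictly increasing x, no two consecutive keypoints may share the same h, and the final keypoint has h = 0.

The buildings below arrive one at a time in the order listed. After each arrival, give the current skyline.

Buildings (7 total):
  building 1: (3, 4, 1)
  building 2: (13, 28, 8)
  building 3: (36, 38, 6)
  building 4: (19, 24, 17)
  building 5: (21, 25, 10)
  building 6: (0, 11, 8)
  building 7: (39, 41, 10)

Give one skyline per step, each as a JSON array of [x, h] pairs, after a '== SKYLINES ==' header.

== SKYLINES ==
[[3,1],[4,0]]
[[3,1],[4,0],[13,8],[28,0]]
[[3,1],[4,0],[13,8],[28,0],[36,6],[38,0]]
[[3,1],[4,0],[13,8],[19,17],[24,8],[28,0],[36,6],[38,0]]
[[3,1],[4,0],[13,8],[19,17],[24,10],[25,8],[28,0],[36,6],[38,0]]
[[0,8],[11,0],[13,8],[19,17],[24,10],[25,8],[28,0],[36,6],[38,0]]
[[0,8],[11,0],[13,8],[19,17],[24,10],[25,8],[28,0],[36,6],[38,0],[39,10],[41,0]]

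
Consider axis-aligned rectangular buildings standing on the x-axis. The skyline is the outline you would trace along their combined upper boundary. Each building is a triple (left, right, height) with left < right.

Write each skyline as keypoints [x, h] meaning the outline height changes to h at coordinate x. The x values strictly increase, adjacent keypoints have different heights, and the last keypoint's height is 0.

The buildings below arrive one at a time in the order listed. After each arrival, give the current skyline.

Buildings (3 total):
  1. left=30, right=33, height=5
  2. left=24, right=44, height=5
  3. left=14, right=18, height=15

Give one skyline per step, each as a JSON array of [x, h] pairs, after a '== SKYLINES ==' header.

== SKYLINES ==
[[30,5],[33,0]]
[[24,5],[44,0]]
[[14,15],[18,0],[24,5],[44,0]]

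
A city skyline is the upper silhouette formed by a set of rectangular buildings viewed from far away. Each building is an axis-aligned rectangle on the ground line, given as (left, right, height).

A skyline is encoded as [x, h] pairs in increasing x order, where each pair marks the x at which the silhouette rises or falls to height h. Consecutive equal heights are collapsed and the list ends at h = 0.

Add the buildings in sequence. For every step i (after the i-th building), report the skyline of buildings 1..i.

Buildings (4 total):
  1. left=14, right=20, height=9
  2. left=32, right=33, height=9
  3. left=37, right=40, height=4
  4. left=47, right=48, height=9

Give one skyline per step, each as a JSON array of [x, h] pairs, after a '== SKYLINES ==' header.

== SKYLINES ==
[[14,9],[20,0]]
[[14,9],[20,0],[32,9],[33,0]]
[[14,9],[20,0],[32,9],[33,0],[37,4],[40,0]]
[[14,9],[20,0],[32,9],[33,0],[37,4],[40,0],[47,9],[48,0]]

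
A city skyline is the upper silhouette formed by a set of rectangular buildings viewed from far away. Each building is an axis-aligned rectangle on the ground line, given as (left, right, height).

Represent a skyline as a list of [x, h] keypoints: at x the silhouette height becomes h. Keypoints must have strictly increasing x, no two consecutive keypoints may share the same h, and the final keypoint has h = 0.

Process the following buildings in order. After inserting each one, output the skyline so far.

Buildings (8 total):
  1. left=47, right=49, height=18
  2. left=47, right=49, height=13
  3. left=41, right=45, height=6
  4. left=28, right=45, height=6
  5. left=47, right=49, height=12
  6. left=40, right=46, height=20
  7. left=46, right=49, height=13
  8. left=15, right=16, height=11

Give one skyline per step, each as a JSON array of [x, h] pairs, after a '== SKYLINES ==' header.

== SKYLINES ==
[[47,18],[49,0]]
[[47,18],[49,0]]
[[41,6],[45,0],[47,18],[49,0]]
[[28,6],[45,0],[47,18],[49,0]]
[[28,6],[45,0],[47,18],[49,0]]
[[28,6],[40,20],[46,0],[47,18],[49,0]]
[[28,6],[40,20],[46,13],[47,18],[49,0]]
[[15,11],[16,0],[28,6],[40,20],[46,13],[47,18],[49,0]]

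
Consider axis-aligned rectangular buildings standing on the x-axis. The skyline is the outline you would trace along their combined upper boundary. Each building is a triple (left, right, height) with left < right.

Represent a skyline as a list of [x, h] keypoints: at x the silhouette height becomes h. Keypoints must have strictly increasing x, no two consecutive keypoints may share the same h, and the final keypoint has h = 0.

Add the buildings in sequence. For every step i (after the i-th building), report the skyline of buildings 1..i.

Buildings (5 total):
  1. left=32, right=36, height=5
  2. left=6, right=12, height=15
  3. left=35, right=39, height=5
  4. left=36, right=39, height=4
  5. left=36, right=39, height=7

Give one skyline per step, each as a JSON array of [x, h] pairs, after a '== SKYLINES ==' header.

== SKYLINES ==
[[32,5],[36,0]]
[[6,15],[12,0],[32,5],[36,0]]
[[6,15],[12,0],[32,5],[39,0]]
[[6,15],[12,0],[32,5],[39,0]]
[[6,15],[12,0],[32,5],[36,7],[39,0]]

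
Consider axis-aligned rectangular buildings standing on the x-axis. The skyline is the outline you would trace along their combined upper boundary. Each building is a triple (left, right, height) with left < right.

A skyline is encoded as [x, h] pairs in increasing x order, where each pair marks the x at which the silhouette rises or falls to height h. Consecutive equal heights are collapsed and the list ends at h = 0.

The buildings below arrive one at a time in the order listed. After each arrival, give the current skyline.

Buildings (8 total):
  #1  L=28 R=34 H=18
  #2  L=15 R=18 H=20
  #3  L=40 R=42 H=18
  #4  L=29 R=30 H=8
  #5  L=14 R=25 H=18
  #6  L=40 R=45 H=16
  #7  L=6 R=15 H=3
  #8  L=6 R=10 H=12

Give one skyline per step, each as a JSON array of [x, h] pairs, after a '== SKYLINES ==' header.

== SKYLINES ==
[[28,18],[34,0]]
[[15,20],[18,0],[28,18],[34,0]]
[[15,20],[18,0],[28,18],[34,0],[40,18],[42,0]]
[[15,20],[18,0],[28,18],[34,0],[40,18],[42,0]]
[[14,18],[15,20],[18,18],[25,0],[28,18],[34,0],[40,18],[42,0]]
[[14,18],[15,20],[18,18],[25,0],[28,18],[34,0],[40,18],[42,16],[45,0]]
[[6,3],[14,18],[15,20],[18,18],[25,0],[28,18],[34,0],[40,18],[42,16],[45,0]]
[[6,12],[10,3],[14,18],[15,20],[18,18],[25,0],[28,18],[34,0],[40,18],[42,16],[45,0]]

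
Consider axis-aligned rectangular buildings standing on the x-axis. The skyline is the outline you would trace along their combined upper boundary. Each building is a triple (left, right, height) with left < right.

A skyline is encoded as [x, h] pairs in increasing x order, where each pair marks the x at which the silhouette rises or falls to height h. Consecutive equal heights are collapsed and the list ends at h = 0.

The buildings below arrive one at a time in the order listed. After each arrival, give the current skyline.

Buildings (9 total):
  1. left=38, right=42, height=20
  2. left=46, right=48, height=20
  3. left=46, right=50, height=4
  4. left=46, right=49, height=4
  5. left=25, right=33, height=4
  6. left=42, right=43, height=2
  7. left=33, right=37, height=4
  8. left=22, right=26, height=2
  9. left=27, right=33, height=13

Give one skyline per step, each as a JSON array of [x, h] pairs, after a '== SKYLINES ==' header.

== SKYLINES ==
[[38,20],[42,0]]
[[38,20],[42,0],[46,20],[48,0]]
[[38,20],[42,0],[46,20],[48,4],[50,0]]
[[38,20],[42,0],[46,20],[48,4],[50,0]]
[[25,4],[33,0],[38,20],[42,0],[46,20],[48,4],[50,0]]
[[25,4],[33,0],[38,20],[42,2],[43,0],[46,20],[48,4],[50,0]]
[[25,4],[37,0],[38,20],[42,2],[43,0],[46,20],[48,4],[50,0]]
[[22,2],[25,4],[37,0],[38,20],[42,2],[43,0],[46,20],[48,4],[50,0]]
[[22,2],[25,4],[27,13],[33,4],[37,0],[38,20],[42,2],[43,0],[46,20],[48,4],[50,0]]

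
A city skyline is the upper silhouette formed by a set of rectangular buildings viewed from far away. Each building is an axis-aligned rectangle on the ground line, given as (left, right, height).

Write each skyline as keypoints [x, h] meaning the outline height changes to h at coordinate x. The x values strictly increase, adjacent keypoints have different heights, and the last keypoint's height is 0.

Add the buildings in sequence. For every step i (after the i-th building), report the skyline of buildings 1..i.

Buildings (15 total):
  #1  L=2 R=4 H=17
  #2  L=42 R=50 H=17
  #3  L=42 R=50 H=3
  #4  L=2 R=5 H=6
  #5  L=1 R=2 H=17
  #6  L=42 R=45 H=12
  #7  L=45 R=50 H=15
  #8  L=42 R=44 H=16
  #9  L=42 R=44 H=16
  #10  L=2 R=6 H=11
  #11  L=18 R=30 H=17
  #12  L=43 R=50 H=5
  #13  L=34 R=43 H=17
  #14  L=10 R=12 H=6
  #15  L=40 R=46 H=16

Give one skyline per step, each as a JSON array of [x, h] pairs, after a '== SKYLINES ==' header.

== SKYLINES ==
[[2,17],[4,0]]
[[2,17],[4,0],[42,17],[50,0]]
[[2,17],[4,0],[42,17],[50,0]]
[[2,17],[4,6],[5,0],[42,17],[50,0]]
[[1,17],[4,6],[5,0],[42,17],[50,0]]
[[1,17],[4,6],[5,0],[42,17],[50,0]]
[[1,17],[4,6],[5,0],[42,17],[50,0]]
[[1,17],[4,6],[5,0],[42,17],[50,0]]
[[1,17],[4,6],[5,0],[42,17],[50,0]]
[[1,17],[4,11],[6,0],[42,17],[50,0]]
[[1,17],[4,11],[6,0],[18,17],[30,0],[42,17],[50,0]]
[[1,17],[4,11],[6,0],[18,17],[30,0],[42,17],[50,0]]
[[1,17],[4,11],[6,0],[18,17],[30,0],[34,17],[50,0]]
[[1,17],[4,11],[6,0],[10,6],[12,0],[18,17],[30,0],[34,17],[50,0]]
[[1,17],[4,11],[6,0],[10,6],[12,0],[18,17],[30,0],[34,17],[50,0]]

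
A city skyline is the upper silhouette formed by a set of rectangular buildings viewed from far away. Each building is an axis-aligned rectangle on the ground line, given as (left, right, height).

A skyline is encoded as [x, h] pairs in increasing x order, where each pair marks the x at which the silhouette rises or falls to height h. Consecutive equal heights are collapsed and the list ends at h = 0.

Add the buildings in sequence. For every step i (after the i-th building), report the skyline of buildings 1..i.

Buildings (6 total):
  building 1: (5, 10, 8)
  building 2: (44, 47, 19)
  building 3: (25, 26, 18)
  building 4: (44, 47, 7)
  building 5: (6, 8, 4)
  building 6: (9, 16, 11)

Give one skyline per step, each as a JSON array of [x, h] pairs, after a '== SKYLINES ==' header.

== SKYLINES ==
[[5,8],[10,0]]
[[5,8],[10,0],[44,19],[47,0]]
[[5,8],[10,0],[25,18],[26,0],[44,19],[47,0]]
[[5,8],[10,0],[25,18],[26,0],[44,19],[47,0]]
[[5,8],[10,0],[25,18],[26,0],[44,19],[47,0]]
[[5,8],[9,11],[16,0],[25,18],[26,0],[44,19],[47,0]]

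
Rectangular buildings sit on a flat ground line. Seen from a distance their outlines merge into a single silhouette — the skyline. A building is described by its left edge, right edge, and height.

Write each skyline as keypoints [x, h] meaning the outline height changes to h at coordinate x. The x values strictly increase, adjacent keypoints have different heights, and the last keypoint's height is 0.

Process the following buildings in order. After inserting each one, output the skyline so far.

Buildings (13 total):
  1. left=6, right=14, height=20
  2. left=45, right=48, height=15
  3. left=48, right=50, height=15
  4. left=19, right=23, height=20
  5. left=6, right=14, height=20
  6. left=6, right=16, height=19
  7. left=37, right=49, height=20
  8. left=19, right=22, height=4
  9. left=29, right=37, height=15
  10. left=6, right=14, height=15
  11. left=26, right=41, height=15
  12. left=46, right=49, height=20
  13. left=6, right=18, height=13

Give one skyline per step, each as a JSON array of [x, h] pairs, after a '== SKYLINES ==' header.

== SKYLINES ==
[[6,20],[14,0]]
[[6,20],[14,0],[45,15],[48,0]]
[[6,20],[14,0],[45,15],[50,0]]
[[6,20],[14,0],[19,20],[23,0],[45,15],[50,0]]
[[6,20],[14,0],[19,20],[23,0],[45,15],[50,0]]
[[6,20],[14,19],[16,0],[19,20],[23,0],[45,15],[50,0]]
[[6,20],[14,19],[16,0],[19,20],[23,0],[37,20],[49,15],[50,0]]
[[6,20],[14,19],[16,0],[19,20],[23,0],[37,20],[49,15],[50,0]]
[[6,20],[14,19],[16,0],[19,20],[23,0],[29,15],[37,20],[49,15],[50,0]]
[[6,20],[14,19],[16,0],[19,20],[23,0],[29,15],[37,20],[49,15],[50,0]]
[[6,20],[14,19],[16,0],[19,20],[23,0],[26,15],[37,20],[49,15],[50,0]]
[[6,20],[14,19],[16,0],[19,20],[23,0],[26,15],[37,20],[49,15],[50,0]]
[[6,20],[14,19],[16,13],[18,0],[19,20],[23,0],[26,15],[37,20],[49,15],[50,0]]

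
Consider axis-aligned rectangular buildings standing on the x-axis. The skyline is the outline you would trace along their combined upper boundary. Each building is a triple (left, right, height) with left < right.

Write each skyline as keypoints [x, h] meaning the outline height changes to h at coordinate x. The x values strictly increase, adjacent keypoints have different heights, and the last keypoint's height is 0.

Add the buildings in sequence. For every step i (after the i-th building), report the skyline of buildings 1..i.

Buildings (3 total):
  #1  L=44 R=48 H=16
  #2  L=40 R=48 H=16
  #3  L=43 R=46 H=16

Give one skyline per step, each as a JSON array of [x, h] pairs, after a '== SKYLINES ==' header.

== SKYLINES ==
[[44,16],[48,0]]
[[40,16],[48,0]]
[[40,16],[48,0]]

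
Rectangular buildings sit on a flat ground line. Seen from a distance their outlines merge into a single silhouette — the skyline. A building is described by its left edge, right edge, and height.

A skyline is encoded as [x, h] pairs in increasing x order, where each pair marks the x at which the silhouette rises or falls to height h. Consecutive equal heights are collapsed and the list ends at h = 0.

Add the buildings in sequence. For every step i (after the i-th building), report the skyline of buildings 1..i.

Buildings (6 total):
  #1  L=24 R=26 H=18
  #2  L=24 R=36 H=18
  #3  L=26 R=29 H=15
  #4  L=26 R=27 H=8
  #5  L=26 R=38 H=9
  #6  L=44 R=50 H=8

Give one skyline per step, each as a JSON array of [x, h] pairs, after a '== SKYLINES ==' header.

== SKYLINES ==
[[24,18],[26,0]]
[[24,18],[36,0]]
[[24,18],[36,0]]
[[24,18],[36,0]]
[[24,18],[36,9],[38,0]]
[[24,18],[36,9],[38,0],[44,8],[50,0]]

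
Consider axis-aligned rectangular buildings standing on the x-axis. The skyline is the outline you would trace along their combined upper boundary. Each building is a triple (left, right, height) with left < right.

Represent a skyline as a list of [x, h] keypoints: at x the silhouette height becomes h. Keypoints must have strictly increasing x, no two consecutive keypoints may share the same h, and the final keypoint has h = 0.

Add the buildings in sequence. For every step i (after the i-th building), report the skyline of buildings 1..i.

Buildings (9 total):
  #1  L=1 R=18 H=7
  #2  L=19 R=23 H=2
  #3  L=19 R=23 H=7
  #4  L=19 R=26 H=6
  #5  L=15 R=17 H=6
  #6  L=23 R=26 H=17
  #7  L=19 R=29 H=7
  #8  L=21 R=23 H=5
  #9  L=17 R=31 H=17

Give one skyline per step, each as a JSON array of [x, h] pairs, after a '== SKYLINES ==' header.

== SKYLINES ==
[[1,7],[18,0]]
[[1,7],[18,0],[19,2],[23,0]]
[[1,7],[18,0],[19,7],[23,0]]
[[1,7],[18,0],[19,7],[23,6],[26,0]]
[[1,7],[18,0],[19,7],[23,6],[26,0]]
[[1,7],[18,0],[19,7],[23,17],[26,0]]
[[1,7],[18,0],[19,7],[23,17],[26,7],[29,0]]
[[1,7],[18,0],[19,7],[23,17],[26,7],[29,0]]
[[1,7],[17,17],[31,0]]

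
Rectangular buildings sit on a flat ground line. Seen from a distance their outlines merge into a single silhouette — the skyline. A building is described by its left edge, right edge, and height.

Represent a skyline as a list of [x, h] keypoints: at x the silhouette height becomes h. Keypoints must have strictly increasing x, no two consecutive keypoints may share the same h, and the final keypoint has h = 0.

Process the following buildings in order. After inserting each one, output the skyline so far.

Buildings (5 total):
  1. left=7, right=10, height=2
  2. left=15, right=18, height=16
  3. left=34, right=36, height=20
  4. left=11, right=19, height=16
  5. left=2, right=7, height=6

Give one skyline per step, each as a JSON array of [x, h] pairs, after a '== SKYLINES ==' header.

== SKYLINES ==
[[7,2],[10,0]]
[[7,2],[10,0],[15,16],[18,0]]
[[7,2],[10,0],[15,16],[18,0],[34,20],[36,0]]
[[7,2],[10,0],[11,16],[19,0],[34,20],[36,0]]
[[2,6],[7,2],[10,0],[11,16],[19,0],[34,20],[36,0]]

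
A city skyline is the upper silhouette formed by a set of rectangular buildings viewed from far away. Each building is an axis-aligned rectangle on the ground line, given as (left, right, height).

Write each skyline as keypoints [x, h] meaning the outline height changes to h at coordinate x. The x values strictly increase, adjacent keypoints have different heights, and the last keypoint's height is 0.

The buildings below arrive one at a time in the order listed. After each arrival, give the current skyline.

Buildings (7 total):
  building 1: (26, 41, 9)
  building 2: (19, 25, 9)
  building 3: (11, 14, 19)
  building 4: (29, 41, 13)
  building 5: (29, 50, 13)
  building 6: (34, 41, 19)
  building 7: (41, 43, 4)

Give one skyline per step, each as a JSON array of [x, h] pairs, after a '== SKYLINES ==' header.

== SKYLINES ==
[[26,9],[41,0]]
[[19,9],[25,0],[26,9],[41,0]]
[[11,19],[14,0],[19,9],[25,0],[26,9],[41,0]]
[[11,19],[14,0],[19,9],[25,0],[26,9],[29,13],[41,0]]
[[11,19],[14,0],[19,9],[25,0],[26,9],[29,13],[50,0]]
[[11,19],[14,0],[19,9],[25,0],[26,9],[29,13],[34,19],[41,13],[50,0]]
[[11,19],[14,0],[19,9],[25,0],[26,9],[29,13],[34,19],[41,13],[50,0]]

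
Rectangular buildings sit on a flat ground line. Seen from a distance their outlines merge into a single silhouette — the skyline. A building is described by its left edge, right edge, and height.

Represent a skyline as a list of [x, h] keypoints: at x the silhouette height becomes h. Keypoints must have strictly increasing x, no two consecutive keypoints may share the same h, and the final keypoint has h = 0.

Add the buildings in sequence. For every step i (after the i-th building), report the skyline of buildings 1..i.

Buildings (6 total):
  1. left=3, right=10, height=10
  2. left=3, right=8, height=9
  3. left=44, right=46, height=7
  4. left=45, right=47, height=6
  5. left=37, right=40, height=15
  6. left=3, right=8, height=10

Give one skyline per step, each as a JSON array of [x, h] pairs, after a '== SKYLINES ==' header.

== SKYLINES ==
[[3,10],[10,0]]
[[3,10],[10,0]]
[[3,10],[10,0],[44,7],[46,0]]
[[3,10],[10,0],[44,7],[46,6],[47,0]]
[[3,10],[10,0],[37,15],[40,0],[44,7],[46,6],[47,0]]
[[3,10],[10,0],[37,15],[40,0],[44,7],[46,6],[47,0]]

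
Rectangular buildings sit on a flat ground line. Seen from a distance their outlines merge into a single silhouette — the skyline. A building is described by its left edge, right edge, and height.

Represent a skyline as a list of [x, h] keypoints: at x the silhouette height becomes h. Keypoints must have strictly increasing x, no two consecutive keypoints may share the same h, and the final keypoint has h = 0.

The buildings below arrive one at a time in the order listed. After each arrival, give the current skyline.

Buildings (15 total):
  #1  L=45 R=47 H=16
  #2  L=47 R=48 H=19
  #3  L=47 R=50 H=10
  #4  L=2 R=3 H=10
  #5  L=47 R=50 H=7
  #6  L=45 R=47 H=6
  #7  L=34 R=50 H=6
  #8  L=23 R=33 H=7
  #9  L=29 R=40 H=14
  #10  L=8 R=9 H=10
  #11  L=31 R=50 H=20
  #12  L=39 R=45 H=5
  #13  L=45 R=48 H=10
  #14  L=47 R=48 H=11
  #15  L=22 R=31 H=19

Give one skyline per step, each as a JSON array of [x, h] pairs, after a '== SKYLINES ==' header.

== SKYLINES ==
[[45,16],[47,0]]
[[45,16],[47,19],[48,0]]
[[45,16],[47,19],[48,10],[50,0]]
[[2,10],[3,0],[45,16],[47,19],[48,10],[50,0]]
[[2,10],[3,0],[45,16],[47,19],[48,10],[50,0]]
[[2,10],[3,0],[45,16],[47,19],[48,10],[50,0]]
[[2,10],[3,0],[34,6],[45,16],[47,19],[48,10],[50,0]]
[[2,10],[3,0],[23,7],[33,0],[34,6],[45,16],[47,19],[48,10],[50,0]]
[[2,10],[3,0],[23,7],[29,14],[40,6],[45,16],[47,19],[48,10],[50,0]]
[[2,10],[3,0],[8,10],[9,0],[23,7],[29,14],[40,6],[45,16],[47,19],[48,10],[50,0]]
[[2,10],[3,0],[8,10],[9,0],[23,7],[29,14],[31,20],[50,0]]
[[2,10],[3,0],[8,10],[9,0],[23,7],[29,14],[31,20],[50,0]]
[[2,10],[3,0],[8,10],[9,0],[23,7],[29,14],[31,20],[50,0]]
[[2,10],[3,0],[8,10],[9,0],[23,7],[29,14],[31,20],[50,0]]
[[2,10],[3,0],[8,10],[9,0],[22,19],[31,20],[50,0]]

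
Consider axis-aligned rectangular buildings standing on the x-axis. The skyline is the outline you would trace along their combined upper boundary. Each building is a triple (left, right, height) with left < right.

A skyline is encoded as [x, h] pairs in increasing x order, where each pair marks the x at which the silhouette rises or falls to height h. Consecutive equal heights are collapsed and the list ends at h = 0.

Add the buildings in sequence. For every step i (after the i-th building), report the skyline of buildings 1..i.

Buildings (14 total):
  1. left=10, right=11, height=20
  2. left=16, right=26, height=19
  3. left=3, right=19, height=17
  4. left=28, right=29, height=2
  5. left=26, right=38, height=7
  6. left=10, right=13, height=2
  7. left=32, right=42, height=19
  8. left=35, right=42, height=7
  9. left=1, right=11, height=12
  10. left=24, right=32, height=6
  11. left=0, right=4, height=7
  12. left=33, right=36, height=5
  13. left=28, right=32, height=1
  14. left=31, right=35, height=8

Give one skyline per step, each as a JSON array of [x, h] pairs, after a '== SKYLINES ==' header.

== SKYLINES ==
[[10,20],[11,0]]
[[10,20],[11,0],[16,19],[26,0]]
[[3,17],[10,20],[11,17],[16,19],[26,0]]
[[3,17],[10,20],[11,17],[16,19],[26,0],[28,2],[29,0]]
[[3,17],[10,20],[11,17],[16,19],[26,7],[38,0]]
[[3,17],[10,20],[11,17],[16,19],[26,7],[38,0]]
[[3,17],[10,20],[11,17],[16,19],[26,7],[32,19],[42,0]]
[[3,17],[10,20],[11,17],[16,19],[26,7],[32,19],[42,0]]
[[1,12],[3,17],[10,20],[11,17],[16,19],[26,7],[32,19],[42,0]]
[[1,12],[3,17],[10,20],[11,17],[16,19],[26,7],[32,19],[42,0]]
[[0,7],[1,12],[3,17],[10,20],[11,17],[16,19],[26,7],[32,19],[42,0]]
[[0,7],[1,12],[3,17],[10,20],[11,17],[16,19],[26,7],[32,19],[42,0]]
[[0,7],[1,12],[3,17],[10,20],[11,17],[16,19],[26,7],[32,19],[42,0]]
[[0,7],[1,12],[3,17],[10,20],[11,17],[16,19],[26,7],[31,8],[32,19],[42,0]]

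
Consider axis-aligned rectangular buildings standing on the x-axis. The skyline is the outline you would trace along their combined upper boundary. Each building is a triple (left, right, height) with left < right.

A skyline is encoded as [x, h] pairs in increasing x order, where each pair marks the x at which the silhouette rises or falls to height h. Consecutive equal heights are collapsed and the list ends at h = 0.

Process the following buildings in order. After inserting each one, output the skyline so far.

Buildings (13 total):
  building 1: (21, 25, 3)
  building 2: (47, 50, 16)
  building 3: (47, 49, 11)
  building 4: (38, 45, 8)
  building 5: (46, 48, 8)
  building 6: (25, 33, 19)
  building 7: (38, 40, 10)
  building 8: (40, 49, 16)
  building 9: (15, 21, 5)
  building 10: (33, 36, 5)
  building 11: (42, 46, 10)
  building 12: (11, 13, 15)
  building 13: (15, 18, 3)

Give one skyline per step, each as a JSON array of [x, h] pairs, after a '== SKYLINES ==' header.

== SKYLINES ==
[[21,3],[25,0]]
[[21,3],[25,0],[47,16],[50,0]]
[[21,3],[25,0],[47,16],[50,0]]
[[21,3],[25,0],[38,8],[45,0],[47,16],[50,0]]
[[21,3],[25,0],[38,8],[45,0],[46,8],[47,16],[50,0]]
[[21,3],[25,19],[33,0],[38,8],[45,0],[46,8],[47,16],[50,0]]
[[21,3],[25,19],[33,0],[38,10],[40,8],[45,0],[46,8],[47,16],[50,0]]
[[21,3],[25,19],[33,0],[38,10],[40,16],[50,0]]
[[15,5],[21,3],[25,19],[33,0],[38,10],[40,16],[50,0]]
[[15,5],[21,3],[25,19],[33,5],[36,0],[38,10],[40,16],[50,0]]
[[15,5],[21,3],[25,19],[33,5],[36,0],[38,10],[40,16],[50,0]]
[[11,15],[13,0],[15,5],[21,3],[25,19],[33,5],[36,0],[38,10],[40,16],[50,0]]
[[11,15],[13,0],[15,5],[21,3],[25,19],[33,5],[36,0],[38,10],[40,16],[50,0]]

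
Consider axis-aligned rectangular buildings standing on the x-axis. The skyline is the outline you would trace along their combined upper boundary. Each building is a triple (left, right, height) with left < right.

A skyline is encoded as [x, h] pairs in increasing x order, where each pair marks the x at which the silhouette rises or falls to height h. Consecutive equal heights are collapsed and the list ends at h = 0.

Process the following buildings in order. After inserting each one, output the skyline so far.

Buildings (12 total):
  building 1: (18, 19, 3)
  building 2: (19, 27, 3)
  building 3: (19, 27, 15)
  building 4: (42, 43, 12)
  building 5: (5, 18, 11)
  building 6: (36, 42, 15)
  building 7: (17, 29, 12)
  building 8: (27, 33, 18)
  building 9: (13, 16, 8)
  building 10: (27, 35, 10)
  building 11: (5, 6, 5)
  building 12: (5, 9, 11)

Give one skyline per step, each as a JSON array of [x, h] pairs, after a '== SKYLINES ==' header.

== SKYLINES ==
[[18,3],[19,0]]
[[18,3],[27,0]]
[[18,3],[19,15],[27,0]]
[[18,3],[19,15],[27,0],[42,12],[43,0]]
[[5,11],[18,3],[19,15],[27,0],[42,12],[43,0]]
[[5,11],[18,3],[19,15],[27,0],[36,15],[42,12],[43,0]]
[[5,11],[17,12],[19,15],[27,12],[29,0],[36,15],[42,12],[43,0]]
[[5,11],[17,12],[19,15],[27,18],[33,0],[36,15],[42,12],[43,0]]
[[5,11],[17,12],[19,15],[27,18],[33,0],[36,15],[42,12],[43,0]]
[[5,11],[17,12],[19,15],[27,18],[33,10],[35,0],[36,15],[42,12],[43,0]]
[[5,11],[17,12],[19,15],[27,18],[33,10],[35,0],[36,15],[42,12],[43,0]]
[[5,11],[17,12],[19,15],[27,18],[33,10],[35,0],[36,15],[42,12],[43,0]]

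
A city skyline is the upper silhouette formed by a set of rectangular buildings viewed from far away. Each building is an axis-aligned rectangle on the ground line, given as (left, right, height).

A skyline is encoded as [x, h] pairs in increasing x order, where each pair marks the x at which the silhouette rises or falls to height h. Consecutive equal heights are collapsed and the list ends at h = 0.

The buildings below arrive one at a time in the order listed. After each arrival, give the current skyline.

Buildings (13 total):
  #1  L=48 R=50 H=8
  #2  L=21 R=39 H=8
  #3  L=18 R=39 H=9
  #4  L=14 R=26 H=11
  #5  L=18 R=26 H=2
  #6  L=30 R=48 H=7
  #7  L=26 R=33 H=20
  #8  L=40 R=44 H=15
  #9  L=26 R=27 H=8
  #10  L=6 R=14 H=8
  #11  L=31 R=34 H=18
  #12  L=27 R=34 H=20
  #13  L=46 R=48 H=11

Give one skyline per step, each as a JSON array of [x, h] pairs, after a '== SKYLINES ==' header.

== SKYLINES ==
[[48,8],[50,0]]
[[21,8],[39,0],[48,8],[50,0]]
[[18,9],[39,0],[48,8],[50,0]]
[[14,11],[26,9],[39,0],[48,8],[50,0]]
[[14,11],[26,9],[39,0],[48,8],[50,0]]
[[14,11],[26,9],[39,7],[48,8],[50,0]]
[[14,11],[26,20],[33,9],[39,7],[48,8],[50,0]]
[[14,11],[26,20],[33,9],[39,7],[40,15],[44,7],[48,8],[50,0]]
[[14,11],[26,20],[33,9],[39,7],[40,15],[44,7],[48,8],[50,0]]
[[6,8],[14,11],[26,20],[33,9],[39,7],[40,15],[44,7],[48,8],[50,0]]
[[6,8],[14,11],[26,20],[33,18],[34,9],[39,7],[40,15],[44,7],[48,8],[50,0]]
[[6,8],[14,11],[26,20],[34,9],[39,7],[40,15],[44,7],[48,8],[50,0]]
[[6,8],[14,11],[26,20],[34,9],[39,7],[40,15],[44,7],[46,11],[48,8],[50,0]]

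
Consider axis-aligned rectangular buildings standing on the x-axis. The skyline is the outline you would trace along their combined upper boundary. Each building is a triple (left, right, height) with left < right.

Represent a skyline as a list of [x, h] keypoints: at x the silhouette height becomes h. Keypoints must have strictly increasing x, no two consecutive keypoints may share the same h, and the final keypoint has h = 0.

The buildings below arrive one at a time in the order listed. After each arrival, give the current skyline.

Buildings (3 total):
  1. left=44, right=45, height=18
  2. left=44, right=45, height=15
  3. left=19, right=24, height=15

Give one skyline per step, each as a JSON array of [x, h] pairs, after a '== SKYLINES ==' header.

== SKYLINES ==
[[44,18],[45,0]]
[[44,18],[45,0]]
[[19,15],[24,0],[44,18],[45,0]]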